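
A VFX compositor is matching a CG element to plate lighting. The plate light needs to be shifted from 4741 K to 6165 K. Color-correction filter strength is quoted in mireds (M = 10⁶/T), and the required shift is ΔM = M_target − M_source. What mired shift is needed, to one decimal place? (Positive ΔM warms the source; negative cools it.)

M_source = 10⁶/4741 = 210.926; M_target = 10⁶/6165 = 162.206.
ΔM = 162.206 − 210.926 = -48.720 → -48.7 mireds, a cooling shift.

-48.7 mireds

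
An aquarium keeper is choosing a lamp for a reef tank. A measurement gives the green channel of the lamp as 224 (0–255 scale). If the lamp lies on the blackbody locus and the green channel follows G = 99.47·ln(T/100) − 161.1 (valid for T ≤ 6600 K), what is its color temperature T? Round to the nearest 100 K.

ln t = (224 + 161.1) / 99.47 = 3.8715.
t = e^3.8715 = 48.015.
T = 100·t = 4802 K → 4800 K to the nearest 100 K.

4800 K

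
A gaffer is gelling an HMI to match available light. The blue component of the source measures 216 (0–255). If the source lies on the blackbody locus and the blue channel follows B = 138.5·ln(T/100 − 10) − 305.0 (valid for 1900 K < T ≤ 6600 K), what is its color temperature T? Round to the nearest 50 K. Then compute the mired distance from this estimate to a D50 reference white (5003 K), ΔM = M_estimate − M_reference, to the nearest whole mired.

-11 mireds

ln(t − 10) = (216 + 305.0) / 138.5 = 3.7617.
t − 10 = e^3.7617 = 43.023, so t = 53.023.
T = 100·t = 5302 K → 5300 K to the nearest 50 K.
M_estimate = 10⁶/5300 = 188.68; M_reference = 10⁶/5003 = 199.88.
ΔM = 188.68 − 199.88 = -11.20 → -11 mireds.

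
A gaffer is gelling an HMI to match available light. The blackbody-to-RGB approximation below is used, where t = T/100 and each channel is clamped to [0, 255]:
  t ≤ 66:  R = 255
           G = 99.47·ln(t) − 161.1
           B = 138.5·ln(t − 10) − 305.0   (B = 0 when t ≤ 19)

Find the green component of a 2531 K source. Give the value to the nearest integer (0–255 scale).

160

t = 2531/100 = 25.31; the t ≤ 66 branch applies.
G = 99.47·ln 25.31 − 161.1 = 99.47·3.2312 − 161.1 = 160.307.
Rounded: 160.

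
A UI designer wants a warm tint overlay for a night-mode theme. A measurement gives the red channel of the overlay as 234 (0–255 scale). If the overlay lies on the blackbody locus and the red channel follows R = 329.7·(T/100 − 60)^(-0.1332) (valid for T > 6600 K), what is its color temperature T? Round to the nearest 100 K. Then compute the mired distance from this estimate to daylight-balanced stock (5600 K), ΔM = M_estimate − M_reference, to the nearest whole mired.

(t − 60)^(-0.1332) = 234/329.7 = 0.70974.
t − 60 = 0.70974^(1/-0.1332) = 0.70974^(-7.508) = 13.119, so t = 73.119.
T = 100·t = 7312 K → 7300 K to the nearest 100 K.
M_estimate = 10⁶/7300 = 136.99; M_reference = 10⁶/5600 = 178.57.
ΔM = 136.99 − 178.57 = -41.59 → -42 mireds.

-42 mireds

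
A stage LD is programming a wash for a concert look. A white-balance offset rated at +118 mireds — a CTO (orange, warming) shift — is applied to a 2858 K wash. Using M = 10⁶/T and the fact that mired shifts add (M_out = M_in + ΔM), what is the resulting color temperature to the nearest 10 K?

2140 K

M_in = 10⁶/2858 = 349.90 mireds.
M_out = 349.90 + (+118) = 467.90 mireds.
T_out = 10⁶/467.90 = 2137.2 K → 2140 K.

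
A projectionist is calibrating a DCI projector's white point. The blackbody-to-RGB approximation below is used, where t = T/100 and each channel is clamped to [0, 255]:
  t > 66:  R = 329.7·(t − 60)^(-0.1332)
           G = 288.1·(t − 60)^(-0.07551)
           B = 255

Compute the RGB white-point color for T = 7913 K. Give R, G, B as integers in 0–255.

R=223, G=231, B=255

t = 7913/100 = 79.13; the t > 66 branch applies.
R = 329.7·(79.13 − 60)^(-0.1332) = 329.7·19.13^(-0.1332) = 329.7·0.67496 = 222.533.
G = 288.1·(79.13 − 60)^(-0.07551) = 288.1·19.13^(-0.07551) = 288.1·0.80024 = 230.548.
B = 255 by definition for t > 66.
Rounded: (223, 231, 255).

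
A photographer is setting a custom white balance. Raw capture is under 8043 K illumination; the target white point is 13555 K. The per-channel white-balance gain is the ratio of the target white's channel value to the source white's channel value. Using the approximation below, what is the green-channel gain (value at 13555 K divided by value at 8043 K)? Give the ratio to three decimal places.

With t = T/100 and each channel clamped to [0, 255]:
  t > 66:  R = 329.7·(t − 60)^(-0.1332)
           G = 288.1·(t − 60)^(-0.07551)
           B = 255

0.906

At 8043 K (t = 80.43):
  G = 288.1·(80.43 − 60)^(-0.07551) = 288.1·20.43^(-0.07551) = 288.1·0.79627 = 229.406.
At 13555 K (t = 135.55):
  G = 288.1·(135.55 − 60)^(-0.07551) = 288.1·75.55^(-0.07551) = 288.1·0.72140 = 207.835.
Gain = 207.835 / 229.406 = 0.9060 → 0.906.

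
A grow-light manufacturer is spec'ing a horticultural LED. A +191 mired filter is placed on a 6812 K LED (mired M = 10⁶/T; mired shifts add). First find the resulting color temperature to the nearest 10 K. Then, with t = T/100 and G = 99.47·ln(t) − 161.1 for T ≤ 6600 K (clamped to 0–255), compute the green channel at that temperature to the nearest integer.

176

M_in = 10⁶/6812 = 146.80; M_out = 146.80 + (+191) = 337.80.
T_out = 10⁶/337.80 = 2960.3 K → 2960 K; t = 29.6.
G = 99.47·ln 29.6 − 161.1 = 99.47·3.3878 − 161.1 = 175.882.
Rounded: 176.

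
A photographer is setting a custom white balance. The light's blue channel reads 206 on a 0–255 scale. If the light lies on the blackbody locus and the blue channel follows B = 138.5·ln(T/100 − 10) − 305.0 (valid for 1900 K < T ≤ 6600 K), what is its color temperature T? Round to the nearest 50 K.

5000 K

ln(t − 10) = (206 + 305.0) / 138.5 = 3.6895.
t − 10 = e^3.6895 = 40.026, so t = 50.026.
T = 100·t = 5003 K → 5000 K to the nearest 50 K.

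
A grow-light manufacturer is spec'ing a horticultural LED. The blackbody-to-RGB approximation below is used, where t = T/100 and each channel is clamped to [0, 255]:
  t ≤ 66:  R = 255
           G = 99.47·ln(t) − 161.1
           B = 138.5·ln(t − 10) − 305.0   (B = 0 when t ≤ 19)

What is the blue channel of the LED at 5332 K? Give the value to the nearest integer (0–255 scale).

t = 5332/100 = 53.32; the t ≤ 66 branch applies.
B = 138.5·ln(53.32 − 10) − 305.0 = 138.5·ln 43.32 − 305.0 = 138.5·3.7686 − 305.0 = 216.953.
Rounded: 217.

217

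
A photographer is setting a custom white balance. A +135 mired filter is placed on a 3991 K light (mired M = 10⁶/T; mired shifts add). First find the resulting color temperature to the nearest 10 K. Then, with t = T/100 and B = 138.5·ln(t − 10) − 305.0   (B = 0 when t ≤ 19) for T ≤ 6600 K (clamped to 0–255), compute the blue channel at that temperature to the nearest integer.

78

M_in = 10⁶/3991 = 250.56; M_out = 250.56 + (+135) = 385.56.
T_out = 10⁶/385.56 = 2593.6 K → 2590 K; t = 25.9.
B = 138.5·ln(25.9 − 10) − 305.0 = 138.5·ln 15.9 − 305.0 = 138.5·2.7663 − 305.0 = 78.135.
Rounded: 78.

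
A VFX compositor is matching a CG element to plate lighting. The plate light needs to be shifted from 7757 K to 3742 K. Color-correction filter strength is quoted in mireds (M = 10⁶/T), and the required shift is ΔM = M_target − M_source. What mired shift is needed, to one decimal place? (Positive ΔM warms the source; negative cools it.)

+138.3 mireds

M_source = 10⁶/7757 = 128.916; M_target = 10⁶/3742 = 267.237.
ΔM = 267.237 − 128.916 = 138.321 → +138.3 mireds, a warming shift.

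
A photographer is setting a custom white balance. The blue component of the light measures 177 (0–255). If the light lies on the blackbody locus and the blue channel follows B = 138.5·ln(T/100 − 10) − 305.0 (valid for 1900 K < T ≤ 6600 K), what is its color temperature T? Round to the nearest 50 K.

ln(t − 10) = (177 + 305.0) / 138.5 = 3.4801.
t − 10 = e^3.4801 = 32.464, so t = 42.464.
T = 100·t = 4246 K → 4250 K to the nearest 50 K.

4250 K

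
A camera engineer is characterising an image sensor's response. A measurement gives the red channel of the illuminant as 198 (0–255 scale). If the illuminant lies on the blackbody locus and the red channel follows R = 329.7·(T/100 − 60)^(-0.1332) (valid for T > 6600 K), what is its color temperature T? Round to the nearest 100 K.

(t − 60)^(-0.1332) = 198/329.7 = 0.60055.
t − 60 = 0.60055^(1/-0.1332) = 0.60055^(-7.508) = 45.980, so t = 105.980.
T = 100·t = 10598 K → 10600 K to the nearest 100 K.

10600 K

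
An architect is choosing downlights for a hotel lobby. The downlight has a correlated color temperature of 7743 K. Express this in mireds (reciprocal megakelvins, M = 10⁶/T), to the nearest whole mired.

M = 10⁶ / 7743 = 129.149 → 129 mireds.

129 mireds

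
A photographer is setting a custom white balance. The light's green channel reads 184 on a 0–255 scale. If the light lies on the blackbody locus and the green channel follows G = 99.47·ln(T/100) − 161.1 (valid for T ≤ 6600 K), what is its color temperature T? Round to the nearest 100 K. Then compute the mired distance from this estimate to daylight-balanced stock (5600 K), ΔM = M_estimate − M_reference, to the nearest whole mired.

+134 mireds

ln t = (184 + 161.1) / 99.47 = 3.4694.
t = e^3.4694 = 32.117.
T = 100·t = 3212 K → 3200 K to the nearest 100 K.
M_estimate = 10⁶/3200 = 312.50; M_reference = 10⁶/5600 = 178.57.
ΔM = 312.50 − 178.57 = 133.93 → +134 mireds.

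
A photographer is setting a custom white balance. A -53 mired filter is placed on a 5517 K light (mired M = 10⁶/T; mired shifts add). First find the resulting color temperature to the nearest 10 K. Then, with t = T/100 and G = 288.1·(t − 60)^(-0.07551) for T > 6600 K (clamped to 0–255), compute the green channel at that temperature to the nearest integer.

232

M_in = 10⁶/5517 = 181.26; M_out = 181.26 + (-53) = 128.26.
T_out = 10⁶/128.26 = 7796.8 K → 7800 K; t = 78.
G = 288.1·(78 − 60)^(-0.07551) = 288.1·18^(-0.07551) = 288.1·0.80392 = 231.610.
Rounded: 232.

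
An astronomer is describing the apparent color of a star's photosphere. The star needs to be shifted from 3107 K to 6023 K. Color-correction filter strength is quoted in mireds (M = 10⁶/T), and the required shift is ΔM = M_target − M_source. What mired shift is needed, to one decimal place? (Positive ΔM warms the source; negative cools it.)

M_source = 10⁶/3107 = 321.854; M_target = 10⁶/6023 = 166.030.
ΔM = 166.030 − 321.854 = -155.824 → -155.8 mireds, a cooling shift.

-155.8 mireds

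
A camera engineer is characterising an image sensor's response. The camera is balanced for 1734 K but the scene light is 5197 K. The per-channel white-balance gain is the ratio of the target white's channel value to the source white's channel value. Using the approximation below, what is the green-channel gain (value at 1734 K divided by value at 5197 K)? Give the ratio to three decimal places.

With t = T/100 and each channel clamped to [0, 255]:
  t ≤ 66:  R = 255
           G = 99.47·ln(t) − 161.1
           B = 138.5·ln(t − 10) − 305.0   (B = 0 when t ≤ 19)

0.529

At 5197 K (t = 51.97):
  G = 99.47·ln 51.97 − 161.1 = 99.47·3.9507 − 161.1 = 231.873.
At 1734 K (t = 17.34):
  G = 99.47·ln 17.34 − 161.1 = 99.47·2.8530 − 161.1 = 122.689.
Gain = 122.689 / 231.873 = 0.5291 → 0.529.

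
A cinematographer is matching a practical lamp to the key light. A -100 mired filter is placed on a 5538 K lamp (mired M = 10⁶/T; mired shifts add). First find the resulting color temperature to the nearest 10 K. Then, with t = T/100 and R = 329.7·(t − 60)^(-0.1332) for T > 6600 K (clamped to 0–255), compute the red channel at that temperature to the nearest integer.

M_in = 10⁶/5538 = 180.57; M_out = 180.57 + (-100) = 80.57.
T_out = 10⁶/80.57 = 12411.5 K → 12410 K; t = 124.1.
R = 329.7·(124.1 − 60)^(-0.1332) = 329.7·64.1^(-0.1332) = 329.7·0.57455 = 189.429.
Rounded: 189.

189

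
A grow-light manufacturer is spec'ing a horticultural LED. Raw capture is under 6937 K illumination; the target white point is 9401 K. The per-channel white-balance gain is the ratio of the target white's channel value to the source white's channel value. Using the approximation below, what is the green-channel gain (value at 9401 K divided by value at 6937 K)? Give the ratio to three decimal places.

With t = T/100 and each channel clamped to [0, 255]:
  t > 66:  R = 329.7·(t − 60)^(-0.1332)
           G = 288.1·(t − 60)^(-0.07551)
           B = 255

At 6937 K (t = 69.37):
  G = 288.1·(69.37 − 60)^(-0.07551) = 288.1·9.37^(-0.07551) = 288.1·0.84455 = 243.314.
At 9401 K (t = 94.01):
  G = 288.1·(94.01 − 60)^(-0.07551) = 288.1·34.01^(-0.07551) = 288.1·0.76621 = 220.745.
Gain = 220.745 / 243.314 = 0.9072 → 0.907.

0.907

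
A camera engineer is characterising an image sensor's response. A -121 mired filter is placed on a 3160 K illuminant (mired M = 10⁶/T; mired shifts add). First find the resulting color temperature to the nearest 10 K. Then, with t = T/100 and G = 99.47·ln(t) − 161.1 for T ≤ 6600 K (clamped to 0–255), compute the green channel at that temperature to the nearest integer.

M_in = 10⁶/3160 = 316.46; M_out = 316.46 + (-121) = 195.46.
T_out = 10⁶/195.46 = 5116.2 K → 5120 K; t = 51.2.
G = 99.47·ln 51.2 − 161.1 = 99.47·3.9357 − 161.1 = 230.388.
Rounded: 230.

230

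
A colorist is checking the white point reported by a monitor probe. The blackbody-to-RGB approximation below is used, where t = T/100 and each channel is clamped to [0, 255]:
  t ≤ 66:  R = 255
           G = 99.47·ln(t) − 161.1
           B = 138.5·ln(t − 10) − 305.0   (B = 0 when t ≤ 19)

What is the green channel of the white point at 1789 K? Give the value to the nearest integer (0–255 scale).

t = 1789/100 = 17.89; the t ≤ 66 branch applies.
G = 99.47·ln 17.89 − 161.1 = 99.47·2.8842 − 161.1 = 125.796.
Rounded: 126.

126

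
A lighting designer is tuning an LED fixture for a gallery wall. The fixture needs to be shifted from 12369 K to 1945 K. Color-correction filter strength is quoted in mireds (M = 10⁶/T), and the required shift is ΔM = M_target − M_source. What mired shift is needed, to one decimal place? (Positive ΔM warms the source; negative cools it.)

+433.3 mireds

M_source = 10⁶/12369 = 80.847; M_target = 10⁶/1945 = 514.139.
ΔM = 514.139 − 80.847 = 433.292 → +433.3 mireds, a warming shift.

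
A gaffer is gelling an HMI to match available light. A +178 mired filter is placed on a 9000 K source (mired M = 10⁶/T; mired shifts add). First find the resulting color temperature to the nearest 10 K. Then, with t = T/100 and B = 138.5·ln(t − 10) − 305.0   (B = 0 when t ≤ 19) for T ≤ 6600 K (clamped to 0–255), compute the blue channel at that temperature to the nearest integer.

M_in = 10⁶/9000 = 111.11; M_out = 111.11 + (+178) = 289.11.
T_out = 10⁶/289.11 = 3458.9 K → 3460 K; t = 34.6.
B = 138.5·ln(34.6 − 10) − 305.0 = 138.5·ln 24.6 − 305.0 = 138.5·3.2027 − 305.0 = 138.580.
Rounded: 139.

139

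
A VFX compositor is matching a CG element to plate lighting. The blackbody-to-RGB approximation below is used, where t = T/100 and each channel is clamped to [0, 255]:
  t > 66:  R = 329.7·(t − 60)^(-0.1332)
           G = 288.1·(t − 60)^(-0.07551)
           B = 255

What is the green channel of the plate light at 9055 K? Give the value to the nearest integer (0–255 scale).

t = 9055/100 = 90.55; the t > 66 branch applies.
G = 288.1·(90.55 − 60)^(-0.07551) = 288.1·30.55^(-0.07551) = 288.1·0.77244 = 222.541.
Rounded: 223.

223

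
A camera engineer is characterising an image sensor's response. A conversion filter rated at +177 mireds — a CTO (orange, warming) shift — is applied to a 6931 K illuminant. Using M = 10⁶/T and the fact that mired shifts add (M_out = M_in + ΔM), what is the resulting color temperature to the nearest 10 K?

M_in = 10⁶/6931 = 144.28 mireds.
M_out = 144.28 + (+177) = 321.28 mireds.
T_out = 10⁶/321.28 = 3112.6 K → 3110 K.

3110 K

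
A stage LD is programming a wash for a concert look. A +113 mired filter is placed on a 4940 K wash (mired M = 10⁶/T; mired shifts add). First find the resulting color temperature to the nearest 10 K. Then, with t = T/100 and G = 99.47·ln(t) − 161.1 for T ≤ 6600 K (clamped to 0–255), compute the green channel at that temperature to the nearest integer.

183

M_in = 10⁶/4940 = 202.43; M_out = 202.43 + (+113) = 315.43.
T_out = 10⁶/315.43 = 3170.3 K → 3170 K; t = 31.7.
G = 99.47·ln 31.7 − 161.1 = 99.47·3.4563 − 161.1 = 182.700.
Rounded: 183.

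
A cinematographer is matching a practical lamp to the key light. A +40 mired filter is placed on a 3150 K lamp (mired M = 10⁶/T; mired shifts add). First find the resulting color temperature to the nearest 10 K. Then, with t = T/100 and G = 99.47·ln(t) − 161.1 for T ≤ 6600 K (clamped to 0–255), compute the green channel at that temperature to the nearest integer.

M_in = 10⁶/3150 = 317.46; M_out = 317.46 + (+40) = 357.46.
T_out = 10⁶/357.46 = 2797.5 K → 2800 K; t = 28.
G = 99.47·ln 28 − 161.1 = 99.47·3.3322 − 161.1 = 170.354.
Rounded: 170.

170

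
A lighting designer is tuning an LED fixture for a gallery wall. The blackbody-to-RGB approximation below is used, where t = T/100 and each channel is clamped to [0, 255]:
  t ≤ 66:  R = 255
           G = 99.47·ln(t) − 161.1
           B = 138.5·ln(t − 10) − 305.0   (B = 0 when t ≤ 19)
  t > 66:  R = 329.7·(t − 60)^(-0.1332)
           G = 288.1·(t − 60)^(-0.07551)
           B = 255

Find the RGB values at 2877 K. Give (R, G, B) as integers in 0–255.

(255, 173, 101)

t = 2877/100 = 28.77; the t ≤ 66 branch applies.
R = 255 by definition for t ≤ 66.
G = 99.47·ln 28.77 − 161.1 = 99.47·3.3593 − 161.1 = 173.053.
B = 138.5·ln(28.77 − 10) − 305.0 = 138.5·ln 18.77 − 305.0 = 138.5·2.9323 − 305.0 = 101.118.
Rounded: (255, 173, 101).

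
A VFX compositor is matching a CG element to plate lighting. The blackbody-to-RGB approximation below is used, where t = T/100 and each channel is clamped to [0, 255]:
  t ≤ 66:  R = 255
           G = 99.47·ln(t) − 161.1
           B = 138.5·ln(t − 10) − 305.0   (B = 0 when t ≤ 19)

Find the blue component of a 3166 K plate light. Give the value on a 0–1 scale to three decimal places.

t = 3166/100 = 31.66; the t ≤ 66 branch applies.
B = 138.5·ln(31.66 − 10) − 305.0 = 138.5·ln 21.66 − 305.0 = 138.5·3.0755 − 305.0 = 120.952.
On a 0–1 scale: 120.952/255 = 0.4743 → 0.474.

0.474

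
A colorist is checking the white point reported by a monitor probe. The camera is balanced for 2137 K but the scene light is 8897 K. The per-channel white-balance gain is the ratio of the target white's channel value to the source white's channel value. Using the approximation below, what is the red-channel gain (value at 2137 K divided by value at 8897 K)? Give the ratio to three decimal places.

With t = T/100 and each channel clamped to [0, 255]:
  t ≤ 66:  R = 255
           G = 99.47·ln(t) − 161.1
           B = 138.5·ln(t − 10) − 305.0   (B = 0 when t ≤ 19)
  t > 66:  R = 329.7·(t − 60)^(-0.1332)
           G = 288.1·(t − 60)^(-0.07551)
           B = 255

1.211

At 8897 K (t = 88.97):
  R = 329.7·(88.97 − 60)^(-0.1332) = 329.7·28.97^(-0.1332) = 329.7·0.63866 = 210.566.
At 2137 K (t = 21.37):
  R = 255 by definition for t ≤ 66.
Gain = 255.000 / 210.566 = 1.2110 → 1.211.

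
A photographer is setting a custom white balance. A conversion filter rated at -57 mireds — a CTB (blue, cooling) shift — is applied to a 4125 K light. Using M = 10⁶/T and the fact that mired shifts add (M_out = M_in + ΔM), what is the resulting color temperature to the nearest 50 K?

M_in = 10⁶/4125 = 242.42 mireds.
M_out = 242.42 + (-57) = 185.42 mireds.
T_out = 10⁶/185.42 = 5393.0 K → 5400 K.

5400 K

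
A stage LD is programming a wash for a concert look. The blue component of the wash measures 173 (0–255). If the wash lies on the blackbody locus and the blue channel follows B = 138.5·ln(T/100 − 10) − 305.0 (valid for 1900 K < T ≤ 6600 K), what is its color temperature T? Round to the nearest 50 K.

ln(t − 10) = (173 + 305.0) / 138.5 = 3.4513.
t − 10 = e^3.4513 = 31.540, so t = 41.540.
T = 100·t = 4154 K → 4150 K to the nearest 50 K.

4150 K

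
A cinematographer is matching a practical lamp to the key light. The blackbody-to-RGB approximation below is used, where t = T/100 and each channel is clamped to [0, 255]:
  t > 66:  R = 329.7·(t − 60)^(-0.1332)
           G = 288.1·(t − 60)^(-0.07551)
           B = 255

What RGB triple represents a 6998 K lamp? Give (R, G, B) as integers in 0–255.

(243, 242, 255)

t = 6998/100 = 69.98; the t > 66 branch applies.
R = 329.7·(69.98 − 60)^(-0.1332) = 329.7·9.98^(-0.1332) = 329.7·0.73606 = 242.680.
G = 288.1·(69.98 − 60)^(-0.07551) = 288.1·9.98^(-0.07551) = 288.1·0.84053 = 242.158.
B = 255 by definition for t > 66.
Rounded: (243, 242, 255).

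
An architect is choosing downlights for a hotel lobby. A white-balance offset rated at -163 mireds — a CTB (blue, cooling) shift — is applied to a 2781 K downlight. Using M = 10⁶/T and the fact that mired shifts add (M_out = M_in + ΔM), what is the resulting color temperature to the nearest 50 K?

5100 K

M_in = 10⁶/2781 = 359.58 mireds.
M_out = 359.58 + (-163) = 196.58 mireds.
T_out = 10⁶/196.58 = 5086.9 K → 5100 K.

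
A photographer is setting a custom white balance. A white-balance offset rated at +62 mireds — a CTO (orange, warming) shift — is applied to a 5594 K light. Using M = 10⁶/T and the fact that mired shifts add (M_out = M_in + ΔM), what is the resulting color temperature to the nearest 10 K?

M_in = 10⁶/5594 = 178.76 mireds.
M_out = 178.76 + (+62) = 240.76 mireds.
T_out = 10⁶/240.76 = 4153.5 K → 4150 K.

4150 K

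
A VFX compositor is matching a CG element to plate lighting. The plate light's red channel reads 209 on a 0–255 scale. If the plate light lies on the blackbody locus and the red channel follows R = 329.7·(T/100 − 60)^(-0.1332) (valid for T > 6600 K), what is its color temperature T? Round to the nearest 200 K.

9000 K

(t − 60)^(-0.1332) = 209/329.7 = 0.63391.
t − 60 = 0.63391^(1/-0.1332) = 0.63391^(-7.508) = 30.639, so t = 90.639.
T = 100·t = 9064 K → 9000 K to the nearest 200 K.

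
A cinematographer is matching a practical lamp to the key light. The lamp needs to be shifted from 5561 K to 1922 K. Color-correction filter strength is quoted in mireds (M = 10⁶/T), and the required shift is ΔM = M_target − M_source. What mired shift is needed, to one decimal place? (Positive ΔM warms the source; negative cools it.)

+340.5 mireds

M_source = 10⁶/5561 = 179.824; M_target = 10⁶/1922 = 520.291.
ΔM = 520.291 − 179.824 = 340.468 → +340.5 mireds, a warming shift.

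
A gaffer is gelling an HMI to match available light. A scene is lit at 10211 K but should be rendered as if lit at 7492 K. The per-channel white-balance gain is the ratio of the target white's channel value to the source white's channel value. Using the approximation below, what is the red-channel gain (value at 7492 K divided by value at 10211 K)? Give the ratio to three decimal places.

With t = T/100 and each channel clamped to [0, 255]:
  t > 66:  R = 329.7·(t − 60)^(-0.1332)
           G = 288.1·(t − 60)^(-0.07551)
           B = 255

At 10211 K (t = 102.11):
  R = 329.7·(102.11 − 60)^(-0.1332) = 329.7·42.11^(-0.1332) = 329.7·0.60762 = 200.332.
At 7492 K (t = 74.92):
  R = 329.7·(74.92 − 60)^(-0.1332) = 329.7·14.92^(-0.1332) = 329.7·0.69768 = 230.024.
Gain = 230.024 / 200.332 = 1.1482 → 1.148.

1.148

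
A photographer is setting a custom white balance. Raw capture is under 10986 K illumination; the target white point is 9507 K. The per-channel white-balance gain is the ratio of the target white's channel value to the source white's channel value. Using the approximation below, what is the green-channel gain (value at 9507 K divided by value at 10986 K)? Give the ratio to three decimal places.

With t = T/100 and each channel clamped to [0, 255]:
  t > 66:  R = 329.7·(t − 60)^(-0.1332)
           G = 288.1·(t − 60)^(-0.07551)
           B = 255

At 10986 K (t = 109.86):
  G = 288.1·(109.86 − 60)^(-0.07551) = 288.1·49.86^(-0.07551) = 288.1·0.74439 = 214.460.
At 9507 K (t = 95.07):
  G = 288.1·(95.07 − 60)^(-0.07551) = 288.1·35.07^(-0.07551) = 288.1·0.76444 = 220.234.
Gain = 220.234 / 214.460 = 1.0269 → 1.027.

1.027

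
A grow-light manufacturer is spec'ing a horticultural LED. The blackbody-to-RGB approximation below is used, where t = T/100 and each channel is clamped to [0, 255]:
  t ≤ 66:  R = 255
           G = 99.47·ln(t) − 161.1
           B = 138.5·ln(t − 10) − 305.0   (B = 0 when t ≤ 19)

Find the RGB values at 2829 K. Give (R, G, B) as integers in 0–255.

t = 2829/100 = 28.29; the t ≤ 66 branch applies.
R = 255 by definition for t ≤ 66.
G = 99.47·ln 28.29 − 161.1 = 99.47·3.3425 − 161.1 = 171.379.
B = 138.5·ln(28.29 − 10) − 305.0 = 138.5·ln 18.29 − 305.0 = 138.5·2.9064 − 305.0 = 97.530.
Rounded: (255, 171, 98).

(255, 171, 98)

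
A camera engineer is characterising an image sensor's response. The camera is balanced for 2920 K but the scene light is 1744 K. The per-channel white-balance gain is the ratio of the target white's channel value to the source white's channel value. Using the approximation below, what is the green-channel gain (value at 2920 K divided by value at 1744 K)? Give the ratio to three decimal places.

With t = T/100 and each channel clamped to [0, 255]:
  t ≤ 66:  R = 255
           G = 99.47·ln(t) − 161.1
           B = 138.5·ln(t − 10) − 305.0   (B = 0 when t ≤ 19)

At 1744 K (t = 17.44):
  G = 99.47·ln 17.44 − 161.1 = 99.47·2.8588 − 161.1 = 123.261.
At 2920 K (t = 29.2):
  G = 99.47·ln 29.2 − 161.1 = 99.47·3.3742 − 161.1 = 174.529.
Gain = 174.529 / 123.261 = 1.4159 → 1.416.

1.416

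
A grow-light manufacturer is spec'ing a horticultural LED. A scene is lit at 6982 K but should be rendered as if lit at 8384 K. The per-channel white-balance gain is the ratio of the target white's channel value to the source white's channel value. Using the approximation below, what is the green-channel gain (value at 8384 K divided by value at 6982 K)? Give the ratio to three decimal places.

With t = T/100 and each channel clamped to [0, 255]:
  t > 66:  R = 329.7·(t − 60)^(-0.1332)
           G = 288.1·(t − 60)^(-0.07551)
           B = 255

0.935

At 6982 K (t = 69.82):
  G = 288.1·(69.82 − 60)^(-0.07551) = 288.1·9.82^(-0.07551) = 288.1·0.84156 = 242.454.
At 8384 K (t = 83.84):
  G = 288.1·(83.84 − 60)^(-0.07551) = 288.1·23.84^(-0.07551) = 288.1·0.78705 = 226.748.
Gain = 226.748 / 242.454 = 0.9352 → 0.935.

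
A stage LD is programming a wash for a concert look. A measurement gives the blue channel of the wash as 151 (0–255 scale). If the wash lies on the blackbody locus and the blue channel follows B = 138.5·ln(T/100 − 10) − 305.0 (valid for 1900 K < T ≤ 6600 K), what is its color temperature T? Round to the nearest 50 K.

ln(t − 10) = (151 + 305.0) / 138.5 = 3.2924.
t − 10 = e^3.2924 = 26.908, so t = 36.908.
T = 100·t = 3691 K → 3700 K to the nearest 50 K.

3700 K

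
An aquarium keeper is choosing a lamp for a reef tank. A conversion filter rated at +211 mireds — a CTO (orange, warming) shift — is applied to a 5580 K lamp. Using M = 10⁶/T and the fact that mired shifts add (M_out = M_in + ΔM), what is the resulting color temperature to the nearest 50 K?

M_in = 10⁶/5580 = 179.21 mireds.
M_out = 179.21 + (+211) = 390.21 mireds.
T_out = 10⁶/390.21 = 2562.7 K → 2550 K.

2550 K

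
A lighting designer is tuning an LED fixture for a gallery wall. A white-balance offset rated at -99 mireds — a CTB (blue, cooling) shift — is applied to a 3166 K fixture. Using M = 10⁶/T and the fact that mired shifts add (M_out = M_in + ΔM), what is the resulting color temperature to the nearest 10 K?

M_in = 10⁶/3166 = 315.86 mireds.
M_out = 315.86 + (-99) = 216.86 mireds.
T_out = 10⁶/216.86 = 4611.4 K → 4610 K.

4610 K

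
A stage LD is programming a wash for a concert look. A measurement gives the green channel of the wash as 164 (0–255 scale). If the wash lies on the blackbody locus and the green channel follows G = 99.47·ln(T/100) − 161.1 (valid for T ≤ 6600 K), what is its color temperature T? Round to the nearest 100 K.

ln t = (164 + 161.1) / 99.47 = 3.2683.
t = e^3.2683 = 26.267.
T = 100·t = 2627 K → 2600 K to the nearest 100 K.

2600 K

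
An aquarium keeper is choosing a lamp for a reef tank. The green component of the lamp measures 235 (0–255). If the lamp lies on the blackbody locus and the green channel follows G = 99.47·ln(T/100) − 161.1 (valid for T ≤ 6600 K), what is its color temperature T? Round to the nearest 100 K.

ln t = (235 + 161.1) / 99.47 = 3.9821.
t = e^3.9821 = 53.630.
T = 100·t = 5363 K → 5400 K to the nearest 100 K.

5400 K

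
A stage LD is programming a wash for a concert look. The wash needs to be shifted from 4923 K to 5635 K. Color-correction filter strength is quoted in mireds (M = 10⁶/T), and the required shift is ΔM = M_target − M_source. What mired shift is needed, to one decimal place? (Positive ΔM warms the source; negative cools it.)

-25.7 mireds

M_source = 10⁶/4923 = 203.128; M_target = 10⁶/5635 = 177.462.
ΔM = 177.462 − 203.128 = -25.666 → -25.7 mireds, a cooling shift.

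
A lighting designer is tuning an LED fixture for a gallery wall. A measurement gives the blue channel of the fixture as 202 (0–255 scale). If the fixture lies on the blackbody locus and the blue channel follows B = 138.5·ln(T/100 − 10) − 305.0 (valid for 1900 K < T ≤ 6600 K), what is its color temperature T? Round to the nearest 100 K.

4900 K

ln(t − 10) = (202 + 305.0) / 138.5 = 3.6606.
t − 10 = e^3.6606 = 38.887, so t = 48.887.
T = 100·t = 4889 K → 4900 K to the nearest 100 K.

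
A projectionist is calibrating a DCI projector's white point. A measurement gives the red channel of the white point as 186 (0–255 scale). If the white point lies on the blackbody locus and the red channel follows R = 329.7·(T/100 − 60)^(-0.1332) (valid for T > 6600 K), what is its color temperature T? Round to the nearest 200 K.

(t − 60)^(-0.1332) = 186/329.7 = 0.56415.
t − 60 = 0.56415^(1/-0.1332) = 0.56415^(-7.508) = 73.521, so t = 133.521.
T = 100·t = 13352 K → 13400 K to the nearest 200 K.

13400 K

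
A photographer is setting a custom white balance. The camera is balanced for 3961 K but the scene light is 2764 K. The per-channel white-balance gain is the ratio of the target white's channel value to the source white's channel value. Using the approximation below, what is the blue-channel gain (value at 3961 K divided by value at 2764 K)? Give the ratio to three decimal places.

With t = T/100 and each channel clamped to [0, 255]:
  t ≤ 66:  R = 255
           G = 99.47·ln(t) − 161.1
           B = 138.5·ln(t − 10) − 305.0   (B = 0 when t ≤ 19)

1.775

At 2764 K (t = 27.64):
  B = 138.5·ln(27.64 − 10) − 305.0 = 138.5·ln 17.64 − 305.0 = 138.5·2.8702 − 305.0 = 92.518.
At 3961 K (t = 39.61):
  B = 138.5·ln(39.61 − 10) − 305.0 = 138.5·ln 29.61 − 305.0 = 138.5·3.3881 − 305.0 = 164.254.
Gain = 164.254 / 92.518 = 1.7754 → 1.775.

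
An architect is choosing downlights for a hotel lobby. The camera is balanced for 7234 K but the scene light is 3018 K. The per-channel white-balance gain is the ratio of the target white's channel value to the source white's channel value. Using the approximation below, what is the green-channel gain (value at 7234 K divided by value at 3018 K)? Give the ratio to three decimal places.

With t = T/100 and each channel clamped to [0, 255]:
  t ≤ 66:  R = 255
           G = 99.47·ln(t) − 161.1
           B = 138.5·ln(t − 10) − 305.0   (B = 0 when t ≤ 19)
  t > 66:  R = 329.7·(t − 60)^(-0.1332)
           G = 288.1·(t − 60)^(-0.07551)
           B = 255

1.340

At 3018 K (t = 30.18):
  G = 99.47·ln 30.18 − 161.1 = 99.47·3.4072 − 161.1 = 177.812.
At 7234 K (t = 72.34):
  G = 288.1·(72.34 − 60)^(-0.07551) = 288.1·12.34^(-0.07551) = 288.1·0.82717 = 238.308.
Gain = 238.308 / 177.812 = 1.3402 → 1.340.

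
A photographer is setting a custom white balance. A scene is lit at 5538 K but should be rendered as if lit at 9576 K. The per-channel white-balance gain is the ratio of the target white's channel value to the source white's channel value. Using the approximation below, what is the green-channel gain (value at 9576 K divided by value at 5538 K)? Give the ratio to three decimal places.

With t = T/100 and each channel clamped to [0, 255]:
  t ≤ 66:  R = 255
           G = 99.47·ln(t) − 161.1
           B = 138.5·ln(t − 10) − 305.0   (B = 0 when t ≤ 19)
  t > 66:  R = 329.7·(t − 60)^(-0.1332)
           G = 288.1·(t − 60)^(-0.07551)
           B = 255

At 5538 K (t = 55.38):
  G = 99.47·ln 55.38 − 161.1 = 99.47·4.0142 − 161.1 = 238.194.
At 9576 K (t = 95.76):
  G = 288.1·(95.76 − 60)^(-0.07551) = 288.1·35.76^(-0.07551) = 288.1·0.76331 = 219.911.
Gain = 219.911 / 238.194 = 0.9232 → 0.923.

0.923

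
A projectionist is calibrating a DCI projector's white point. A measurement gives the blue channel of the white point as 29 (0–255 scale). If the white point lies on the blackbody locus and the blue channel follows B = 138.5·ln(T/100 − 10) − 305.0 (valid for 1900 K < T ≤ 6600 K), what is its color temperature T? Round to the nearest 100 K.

ln(t − 10) = (29 + 305.0) / 138.5 = 2.4116.
t − 10 = e^2.4116 = 11.151, so t = 21.151.
T = 100·t = 2115 K → 2100 K to the nearest 100 K.

2100 K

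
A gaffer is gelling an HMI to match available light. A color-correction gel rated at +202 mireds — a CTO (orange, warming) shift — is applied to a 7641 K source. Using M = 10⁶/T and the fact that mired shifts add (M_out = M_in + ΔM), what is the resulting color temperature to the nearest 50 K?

3000 K

M_in = 10⁶/7641 = 130.87 mireds.
M_out = 130.87 + (+202) = 332.87 mireds.
T_out = 10⁶/332.87 = 3004.1 K → 3000 K.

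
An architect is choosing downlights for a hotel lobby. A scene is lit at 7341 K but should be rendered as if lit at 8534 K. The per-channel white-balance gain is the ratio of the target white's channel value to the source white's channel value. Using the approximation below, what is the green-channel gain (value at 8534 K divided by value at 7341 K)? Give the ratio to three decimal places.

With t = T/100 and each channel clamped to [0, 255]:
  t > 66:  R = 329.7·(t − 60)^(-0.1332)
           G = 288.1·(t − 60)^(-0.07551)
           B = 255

0.953

At 7341 K (t = 73.41):
  G = 288.1·(73.41 − 60)^(-0.07551) = 288.1·13.41^(-0.07551) = 288.1·0.82199 = 236.816.
At 8534 K (t = 85.34):
  G = 288.1·(85.34 − 60)^(-0.07551) = 288.1·25.34^(-0.07551) = 288.1·0.78343 = 225.705.
Gain = 225.705 / 236.816 = 0.9531 → 0.953.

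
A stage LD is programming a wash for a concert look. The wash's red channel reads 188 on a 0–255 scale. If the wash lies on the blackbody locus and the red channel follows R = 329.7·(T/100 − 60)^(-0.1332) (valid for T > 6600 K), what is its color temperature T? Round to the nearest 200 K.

(t − 60)^(-0.1332) = 188/329.7 = 0.57022.
t − 60 = 0.57022^(1/-0.1332) = 0.57022^(-7.508) = 67.848, so t = 127.848.
T = 100·t = 12785 K → 12800 K to the nearest 200 K.

12800 K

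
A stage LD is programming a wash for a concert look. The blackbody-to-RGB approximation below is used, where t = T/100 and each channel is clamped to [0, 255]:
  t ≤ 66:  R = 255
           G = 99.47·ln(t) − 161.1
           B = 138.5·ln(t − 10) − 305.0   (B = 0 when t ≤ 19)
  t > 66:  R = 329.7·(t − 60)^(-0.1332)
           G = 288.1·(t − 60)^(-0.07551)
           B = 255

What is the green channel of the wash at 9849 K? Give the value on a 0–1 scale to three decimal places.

0.858

t = 9849/100 = 98.49; the t > 66 branch applies.
G = 288.1·(98.49 − 60)^(-0.07551) = 288.1·38.49^(-0.07551) = 288.1·0.75908 = 218.692.
On a 0–1 scale: 218.692/255 = 0.8576 → 0.858.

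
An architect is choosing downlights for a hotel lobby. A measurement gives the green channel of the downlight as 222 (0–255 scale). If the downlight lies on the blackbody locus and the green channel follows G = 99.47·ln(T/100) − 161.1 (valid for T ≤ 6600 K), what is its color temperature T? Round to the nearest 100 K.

4700 K

ln t = (222 + 161.1) / 99.47 = 3.8514.
t = e^3.8514 = 47.059.
T = 100·t = 4706 K → 4700 K to the nearest 100 K.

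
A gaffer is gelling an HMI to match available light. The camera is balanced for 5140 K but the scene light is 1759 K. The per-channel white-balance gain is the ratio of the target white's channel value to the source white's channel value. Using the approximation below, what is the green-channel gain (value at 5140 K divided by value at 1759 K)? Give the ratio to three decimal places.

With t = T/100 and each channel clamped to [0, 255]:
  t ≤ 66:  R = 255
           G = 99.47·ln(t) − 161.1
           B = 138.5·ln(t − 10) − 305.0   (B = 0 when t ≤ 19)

1.859

At 1759 K (t = 17.59):
  G = 99.47·ln 17.59 − 161.1 = 99.47·2.8673 − 161.1 = 124.113.
At 5140 K (t = 51.4):
  G = 99.47·ln 51.4 − 161.1 = 99.47·3.9396 − 161.1 = 230.776.
Gain = 230.776 / 124.113 = 1.8594 → 1.859.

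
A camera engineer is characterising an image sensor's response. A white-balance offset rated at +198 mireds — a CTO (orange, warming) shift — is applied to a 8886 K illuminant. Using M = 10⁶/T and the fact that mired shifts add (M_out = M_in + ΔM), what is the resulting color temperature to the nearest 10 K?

3220 K

M_in = 10⁶/8886 = 112.54 mireds.
M_out = 112.54 + (+198) = 310.54 mireds.
T_out = 10⁶/310.54 = 3220.2 K → 3220 K.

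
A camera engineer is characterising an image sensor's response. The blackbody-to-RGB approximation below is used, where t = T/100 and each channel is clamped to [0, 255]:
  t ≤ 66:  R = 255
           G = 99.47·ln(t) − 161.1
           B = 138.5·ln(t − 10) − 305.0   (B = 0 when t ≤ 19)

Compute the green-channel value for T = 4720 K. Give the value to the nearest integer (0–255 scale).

222

t = 4720/100 = 47.2; the t ≤ 66 branch applies.
G = 99.47·ln 47.2 − 161.1 = 99.47·3.8544 − 161.1 = 222.297.
Rounded: 222.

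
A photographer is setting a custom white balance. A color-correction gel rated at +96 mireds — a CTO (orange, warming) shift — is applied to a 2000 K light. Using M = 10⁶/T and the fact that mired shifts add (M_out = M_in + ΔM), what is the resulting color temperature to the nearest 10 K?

1680 K

M_in = 10⁶/2000 = 500.00 mireds.
M_out = 500.00 + (+96) = 596.00 mireds.
T_out = 10⁶/596.00 = 1677.9 K → 1680 K.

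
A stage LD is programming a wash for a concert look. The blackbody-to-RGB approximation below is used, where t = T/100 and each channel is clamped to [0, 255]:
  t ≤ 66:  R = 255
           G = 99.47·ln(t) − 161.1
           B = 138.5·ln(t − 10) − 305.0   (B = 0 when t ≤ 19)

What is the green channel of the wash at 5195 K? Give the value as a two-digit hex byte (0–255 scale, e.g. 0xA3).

0xE8

t = 5195/100 = 51.95; the t ≤ 66 branch applies.
G = 99.47·ln 51.95 − 161.1 = 99.47·3.9503 − 161.1 = 231.835.
Rounded: 232; in hex, 0xE8.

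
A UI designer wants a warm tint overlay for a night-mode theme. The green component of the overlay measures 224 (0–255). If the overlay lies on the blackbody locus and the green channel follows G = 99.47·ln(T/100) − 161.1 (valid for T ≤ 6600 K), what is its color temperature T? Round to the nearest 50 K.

ln t = (224 + 161.1) / 99.47 = 3.8715.
t = e^3.8715 = 48.015.
T = 100·t = 4802 K → 4800 K to the nearest 50 K.

4800 K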